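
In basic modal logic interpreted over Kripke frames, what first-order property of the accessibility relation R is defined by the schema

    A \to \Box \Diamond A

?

Suppose A→□◇A is valid. Take Rxy and set V(A)={x}. Then A at x, so □◇A at x, so ◇A at y, so some z with Ryz has A; z=x, i.e. Ryx.
The converse is a direct semantic check.
Frame condition: \forall x \forall y (Rxy \to Ryx).

Symmetry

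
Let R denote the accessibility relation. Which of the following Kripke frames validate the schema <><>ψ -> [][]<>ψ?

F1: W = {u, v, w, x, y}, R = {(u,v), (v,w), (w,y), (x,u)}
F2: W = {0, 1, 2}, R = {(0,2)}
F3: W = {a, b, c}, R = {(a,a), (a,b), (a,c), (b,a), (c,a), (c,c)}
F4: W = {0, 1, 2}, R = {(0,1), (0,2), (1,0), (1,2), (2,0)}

Frame correspondent (Sahlqvist): forall x forall y forall z ((x R^2 y & x R^2 z) -> exists w (y = w & zRw)) — i.e. a generalized confluence (Geach) condition.
F1: fails — uR²w, uR²w but no t with w=t and wRt.
F2: ✓.
F3: fails — aR²b, aR²b but no w with b=w and bRw.
F4: fails — 0R²0, 0R²0 but no w with 0=w and 0Rw.

F2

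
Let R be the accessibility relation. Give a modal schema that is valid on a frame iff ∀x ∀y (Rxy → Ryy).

The condition is shift-reflexivity. The T□ schema □(□p → p) defines it.
Suppose □(□p→p) is valid. Take Rxy and set V(p)={w : Ryw}. Then at y, □p holds; since □(□p→p) at x, □p→p at y, so p at y, i.e. Ryy.

□(□p → p)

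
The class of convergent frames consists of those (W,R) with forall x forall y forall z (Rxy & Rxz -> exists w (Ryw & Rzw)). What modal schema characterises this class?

◇□ψ → □◇ψ

The condition is convergence. The .2 schema ◇□ψ → □◇ψ defines it.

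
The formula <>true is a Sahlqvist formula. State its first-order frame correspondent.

◇⊤ holds at w iff w has a successor, so frame-validity of ◇⊤ is exactly seriality. Equivalently via □ψ → ◇ψ:
Suppose □ψ→◇ψ is valid. At any x set V(ψ)=W. Then □ψ at x, so ◇ψ at x, so x has a successor.

seriality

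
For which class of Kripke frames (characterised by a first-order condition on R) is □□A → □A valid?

Suppose □□A→□A is valid. Take Rxy and set V(A)={w : xR²w}. Then □□A at x, so □A at x, so A at y, i.e. ∃z(Rxz∧Rzy).
The converse is a direct semantic check.
Frame condition: ∀x ∀y (Rxy → ∃z (Rxz ∧ Rzy)).

density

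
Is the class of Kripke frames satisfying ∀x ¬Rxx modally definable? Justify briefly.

No

Modal frame validity is preserved under surjective bounded morphisms.
The 3-cycle (worlds 0,1,2 with 0→1→2→0) is irreflexive, and the map sending every world to a single reflexive point • is a surjective bounded morphism (forth: every edge maps to (•,•); back: every world has a successor). So any modal formula valid on the 3-cycle is also valid on the reflexive point, which is not irreflexive.
So no modal formula (or set of formulas) defines exactly the irreflexive frames.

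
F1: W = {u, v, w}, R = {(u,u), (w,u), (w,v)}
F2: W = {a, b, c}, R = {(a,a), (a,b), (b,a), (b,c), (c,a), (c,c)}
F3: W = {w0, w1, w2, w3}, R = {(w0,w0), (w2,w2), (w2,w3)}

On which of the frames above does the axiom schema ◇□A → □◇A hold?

Frame correspondent (Sahlqvist): ∀x ∀y ∀z (Rxy ∧ Rxz → ∃w (Ryw ∧ Rzw)) — i.e. convergence.
F1: fails — Rwu and Rwv but u and v have no common successor.
F2: satisfies the condition.
F3: fails — Rw2w2 and Rw2w3 but w2 and w3 have no common successor.
Valid on: F2.

F2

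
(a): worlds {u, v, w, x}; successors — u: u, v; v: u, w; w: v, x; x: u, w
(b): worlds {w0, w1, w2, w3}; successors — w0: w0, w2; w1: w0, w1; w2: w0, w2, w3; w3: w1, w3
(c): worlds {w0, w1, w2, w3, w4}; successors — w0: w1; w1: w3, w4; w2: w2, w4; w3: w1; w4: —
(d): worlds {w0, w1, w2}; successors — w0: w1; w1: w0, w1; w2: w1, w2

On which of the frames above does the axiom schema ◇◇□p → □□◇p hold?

(d)

Frame correspondent (Sahlqvist): ∀x ∀y ∀z ((xR²y ∧ xR²z) → ∃w (yRw ∧ zRw)) — i.e. a generalized confluence (Geach) condition.
(a): fails — uR²v, uR²w but no t with vRt and wRt.
(b): fails — w0R²w0, w0R²w3 but no w with w0Rw and w3Rw.
(c): fails — w0R²w3, w0R²w4 but no w with w3Rw and w4Rw.
(d): holds.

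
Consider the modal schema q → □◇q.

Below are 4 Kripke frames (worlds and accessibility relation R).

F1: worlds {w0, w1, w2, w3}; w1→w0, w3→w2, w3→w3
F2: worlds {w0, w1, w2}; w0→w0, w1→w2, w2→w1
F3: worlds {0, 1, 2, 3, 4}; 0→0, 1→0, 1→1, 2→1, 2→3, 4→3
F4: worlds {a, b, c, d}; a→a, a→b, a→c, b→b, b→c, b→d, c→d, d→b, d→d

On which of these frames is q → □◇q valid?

F2

This is the axiom for symmetry; its first-order frame correspondent is ∀x ∀y (Rxy → Ryx).
F1: fails — Rw1w0 but not Rw0w1.
F2: satisfies the condition.
F3: fails — R10 but not R01.
F4: fails — Rbc but not Rcb.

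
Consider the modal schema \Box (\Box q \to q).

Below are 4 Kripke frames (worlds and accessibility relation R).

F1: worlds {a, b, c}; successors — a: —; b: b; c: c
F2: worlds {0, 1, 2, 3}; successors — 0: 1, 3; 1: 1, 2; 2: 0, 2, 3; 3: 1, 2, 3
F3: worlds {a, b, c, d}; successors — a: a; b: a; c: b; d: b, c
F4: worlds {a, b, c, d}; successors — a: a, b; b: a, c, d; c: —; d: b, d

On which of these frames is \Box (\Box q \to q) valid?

This is the axiom for shift-reflexivity; its first-order frame correspondent is \forall x \forall y (Rxy \to Ryy).
F1: ✓.
F2: fails — R20 but not R00.
F3: fails — Rdc but not Rcc.
F4: fails — Rbc but not Rcc.

F1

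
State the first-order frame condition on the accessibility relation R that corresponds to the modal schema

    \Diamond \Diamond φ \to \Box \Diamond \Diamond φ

This is a Sahlqvist (Geach-type) schema ◇^2□^0φ → □^1◇^2φ.
First-order correspondent: \forall x \forall y \forall z ((x R^2 y \wedge xRz) \to \exists w (y = w \wedge z R^2 w)).

\forall x \forall y \forall z ((x R^2 y \wedge xRz) \to \exists w (y = w \wedge z R^2 w))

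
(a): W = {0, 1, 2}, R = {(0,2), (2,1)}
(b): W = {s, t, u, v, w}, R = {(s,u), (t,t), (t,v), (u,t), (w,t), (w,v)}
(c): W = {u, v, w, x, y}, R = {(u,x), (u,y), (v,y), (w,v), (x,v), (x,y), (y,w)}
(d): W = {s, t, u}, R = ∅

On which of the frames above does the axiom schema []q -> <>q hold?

This is the axiom for seriality; its first-order frame correspondent is forall x exists y Rxy.
(a): fails — world 1 has no successor.
(b): fails — world v has no successor.
(c): holds.
(d): fails — world s has no successor.

(c)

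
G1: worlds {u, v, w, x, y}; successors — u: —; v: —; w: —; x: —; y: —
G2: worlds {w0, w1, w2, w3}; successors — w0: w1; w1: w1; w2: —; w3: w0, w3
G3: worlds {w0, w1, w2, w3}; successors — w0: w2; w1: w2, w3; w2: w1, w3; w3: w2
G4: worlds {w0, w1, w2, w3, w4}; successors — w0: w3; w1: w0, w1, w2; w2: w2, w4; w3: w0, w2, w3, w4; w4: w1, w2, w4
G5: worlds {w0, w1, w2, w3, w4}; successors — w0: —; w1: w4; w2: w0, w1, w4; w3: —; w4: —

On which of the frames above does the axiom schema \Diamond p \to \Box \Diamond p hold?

G1

Frame correspondent (Sahlqvist): \forall x \forall y \forall z (Rxy \wedge Rxz \to Ryz) — i.e. the Euclidean property.
G1: satisfies the condition.
G2: fails — Rw3w0 and Rw3w0 but not Rw0w0.
G3: fails — Rw0w2 and Rw0w2 but not Rw2w2.
G4: fails — Rw1w2 and Rw1w1 but not Rw2w1.
G5: fails — Rw1w4 and Rw1w4 but not Rw4w4.
Valid on: G1.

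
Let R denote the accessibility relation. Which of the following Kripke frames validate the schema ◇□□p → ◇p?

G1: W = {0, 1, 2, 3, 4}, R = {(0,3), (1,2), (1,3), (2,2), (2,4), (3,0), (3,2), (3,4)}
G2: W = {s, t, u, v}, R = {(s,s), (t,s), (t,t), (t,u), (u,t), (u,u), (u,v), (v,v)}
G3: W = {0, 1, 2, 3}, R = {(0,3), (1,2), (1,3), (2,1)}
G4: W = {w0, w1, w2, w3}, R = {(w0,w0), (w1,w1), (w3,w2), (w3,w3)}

G2

This is the axiom for a generalized confluence (Geach) condition; its first-order frame correspondent is ∀x ∀y (xRy → ∃w (yR²w ∧ xRw)).
G1: fails — 2R4 but no w with 4R²w and 2Rw.
G2: holds.
G3: fails — 0R3 but no w with 3R²w and 0Rw.
G4: fails — w3Rw2 but no w with w2R²w and w3Rw.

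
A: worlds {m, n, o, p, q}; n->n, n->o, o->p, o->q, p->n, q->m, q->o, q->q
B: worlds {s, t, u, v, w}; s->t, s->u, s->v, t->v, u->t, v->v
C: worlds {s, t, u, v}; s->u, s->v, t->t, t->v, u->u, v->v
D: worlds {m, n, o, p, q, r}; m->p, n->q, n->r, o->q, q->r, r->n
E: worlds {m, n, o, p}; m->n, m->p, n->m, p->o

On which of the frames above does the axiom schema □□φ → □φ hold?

C

Frame correspondent (Sahlqvist): ∀x ∀y (Rxy → ∃z (Rxz ∧ Rzy)) — i.e. density.
A: fails — Rop but no z with Roz and Rzp.
B: fails — Rut but no z with Ruz and Rzt.
C: ✓.
D: fails — Rrn but no z with Rrz and Rzn.
E: fails — Rnm but no z with Rnz and Rzm.
Valid on: C.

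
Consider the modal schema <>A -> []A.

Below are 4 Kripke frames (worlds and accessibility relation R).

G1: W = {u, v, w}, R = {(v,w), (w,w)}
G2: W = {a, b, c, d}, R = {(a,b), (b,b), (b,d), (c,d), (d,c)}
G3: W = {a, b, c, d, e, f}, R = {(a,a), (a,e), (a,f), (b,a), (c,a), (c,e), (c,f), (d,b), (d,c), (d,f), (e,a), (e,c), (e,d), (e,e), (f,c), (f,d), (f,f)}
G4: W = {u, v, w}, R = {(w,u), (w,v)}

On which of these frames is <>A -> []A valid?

This is the axiom for partial functionality; its first-order frame correspondent is forall x forall y forall z (Rxy & Rxz -> y = z).
G1: satisfies the condition.
G2: fails — b sees both b and d.
G3: fails — a sees both a and e.
G4: fails — w sees both u and v.

G1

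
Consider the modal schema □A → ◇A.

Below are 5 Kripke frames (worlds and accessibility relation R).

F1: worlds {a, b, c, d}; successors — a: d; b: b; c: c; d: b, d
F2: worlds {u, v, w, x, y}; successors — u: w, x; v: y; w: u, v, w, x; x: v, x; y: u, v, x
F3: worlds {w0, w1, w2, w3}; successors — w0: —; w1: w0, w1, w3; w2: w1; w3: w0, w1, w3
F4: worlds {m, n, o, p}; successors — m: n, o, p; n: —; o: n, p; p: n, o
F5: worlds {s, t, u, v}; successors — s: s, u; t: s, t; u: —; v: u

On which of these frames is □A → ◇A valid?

F1, F2

The schema corresponds to seriality: ∀x ∃y Rxy.
F1: condition met.
F2: condition met.
F3: fails — world w0 has no successor.
F4: fails — world n has no successor.
F5: fails — world u has no successor.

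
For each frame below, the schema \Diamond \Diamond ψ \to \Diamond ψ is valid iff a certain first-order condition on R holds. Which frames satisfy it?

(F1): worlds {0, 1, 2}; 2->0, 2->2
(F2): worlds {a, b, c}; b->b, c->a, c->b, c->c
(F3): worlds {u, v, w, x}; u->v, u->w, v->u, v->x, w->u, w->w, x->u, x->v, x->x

Frame correspondent (Sahlqvist): \forall x \forall y \forall z (Rxy \wedge Ryz \to Rxz) — i.e. transitivity.
(F1): holds.
(F2): holds.
(F3): fails — Ruv and Rvu but not Ruu.

(F1), (F2)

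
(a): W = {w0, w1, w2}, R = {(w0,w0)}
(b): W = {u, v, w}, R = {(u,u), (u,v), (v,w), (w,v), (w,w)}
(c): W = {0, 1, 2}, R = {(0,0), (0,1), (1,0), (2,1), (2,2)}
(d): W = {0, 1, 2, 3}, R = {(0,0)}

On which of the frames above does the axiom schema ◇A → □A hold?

The schema corresponds to partial functionality: ∀x ∀y ∀z (Rxy ∧ Rxz → y = z).
(a): condition met.
(b): fails — u sees both u and v.
(c): fails — 0 sees both 0 and 1.
(d): condition met.

(a), (d)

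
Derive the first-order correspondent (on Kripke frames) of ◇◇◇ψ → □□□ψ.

∀x ∀y ∀z ((xR³y ∧ xR³z) → ∃w (y = w ∧ z = w))

This is a Sahlqvist (Geach-type) schema ◇^3□^0ψ → □^3◇^0ψ.
Minimal-valuation argument: fix x; take any y with xR^3y and any z with xR^3z. Set V(ψ) to the set of worlds R-reachable from y in exactly 0 steps. Then □^0ψ holds at y, so the antecedent holds at x; validity forces ◇^0ψ at z, giving a w with zR^0w and yR^0w.
First-order correspondent: ∀x ∀y ∀z ((xR³y ∧ xR³z) → ∃w (y = w ∧ z = w)).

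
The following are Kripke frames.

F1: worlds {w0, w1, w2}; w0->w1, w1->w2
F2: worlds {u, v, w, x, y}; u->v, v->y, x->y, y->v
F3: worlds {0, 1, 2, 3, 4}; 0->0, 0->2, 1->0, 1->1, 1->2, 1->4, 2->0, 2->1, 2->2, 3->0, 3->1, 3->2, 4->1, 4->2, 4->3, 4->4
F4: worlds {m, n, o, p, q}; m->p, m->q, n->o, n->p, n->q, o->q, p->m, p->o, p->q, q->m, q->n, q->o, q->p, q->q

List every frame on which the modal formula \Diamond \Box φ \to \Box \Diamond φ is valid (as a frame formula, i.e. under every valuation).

F2, F3, F4

The schema corresponds to convergence: \forall x \forall y \forall z (Rxy \wedge Rxz \to \exists w (Ryw \wedge Rzw)).
F1: fails — Rw1w2 and Rw1w2 but w2 and w2 have no common successor.
F2: satisfies the condition.
F3: satisfies the condition.
F4: satisfies the condition.
Valid on: F2, F3, F4.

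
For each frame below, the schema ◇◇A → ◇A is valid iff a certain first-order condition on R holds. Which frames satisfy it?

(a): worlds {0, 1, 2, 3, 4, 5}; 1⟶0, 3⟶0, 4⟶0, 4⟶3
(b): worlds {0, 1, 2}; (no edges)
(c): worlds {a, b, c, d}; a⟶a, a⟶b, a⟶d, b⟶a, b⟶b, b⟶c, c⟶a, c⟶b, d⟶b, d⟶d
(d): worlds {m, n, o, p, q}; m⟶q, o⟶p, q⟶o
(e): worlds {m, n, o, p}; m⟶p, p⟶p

Frame correspondent (Sahlqvist): ∀x ∀y ∀z (Rxy ∧ Ryz → Rxz) — i.e. transitivity.
(a): ✓.
(b): ✓.
(c): fails — Rab and Rbc but not Rac.
(d): fails — Rmq and Rqo but not Rmo.
(e): ✓.

(a), (b), (e)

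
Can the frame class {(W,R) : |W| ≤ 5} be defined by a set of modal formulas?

If a class were modally definable it would be closed under disjoint unions (Goldblatt–Thomason).
Any modal formula valid on each of 6 disjoint one-world frames is valid on their disjoint union (validity is preserved under disjoint unions). Each one-world frame has |W|=1≤5, but the union has |W|=6.
So the class is not modally definable.

No — not modally definable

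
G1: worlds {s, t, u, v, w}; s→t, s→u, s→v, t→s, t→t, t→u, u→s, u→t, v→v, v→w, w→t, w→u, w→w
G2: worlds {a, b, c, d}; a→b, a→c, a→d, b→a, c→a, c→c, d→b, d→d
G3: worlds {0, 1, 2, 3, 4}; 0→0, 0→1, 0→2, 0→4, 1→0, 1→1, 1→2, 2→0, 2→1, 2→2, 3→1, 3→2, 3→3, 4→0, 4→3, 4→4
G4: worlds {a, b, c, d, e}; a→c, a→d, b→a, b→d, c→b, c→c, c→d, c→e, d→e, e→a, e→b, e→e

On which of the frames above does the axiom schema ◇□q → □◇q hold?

G3

The schema corresponds to convergence: ∀x ∀y ∀z (Rxy ∧ Rxz → ∃w (Ryw ∧ Rzw)).
G1: fails — Rsv and Rsu but v and u have no common successor.
G2: fails — Rab and Rad but b and d have no common successor.
G3: condition met.
G4: fails — Rba and Rbd but a and d have no common successor.
Valid on: G3.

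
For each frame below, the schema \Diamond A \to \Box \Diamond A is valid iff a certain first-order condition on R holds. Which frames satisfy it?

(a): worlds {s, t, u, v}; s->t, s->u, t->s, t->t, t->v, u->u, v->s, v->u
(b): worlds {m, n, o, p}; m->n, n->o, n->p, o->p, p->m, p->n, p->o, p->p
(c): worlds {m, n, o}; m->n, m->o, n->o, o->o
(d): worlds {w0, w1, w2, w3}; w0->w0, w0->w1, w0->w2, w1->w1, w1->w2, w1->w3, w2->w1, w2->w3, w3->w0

none

This is the axiom for the Euclidean property; its first-order frame correspondent is \forall x \forall y \forall z (Rxy \wedge Rxz \to Ryz).
(a): fails — Rsu and Rst but not Rut.
(b): fails — Rmn and Rmn but not Rnn.
(c): fails — Rmo and Rmn but not Ron.
(d): fails — Rw0w1 and Rw0w0 but not Rw1w0.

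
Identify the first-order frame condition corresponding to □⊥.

□⊥ is valid iff no world has any successor (otherwise □⊥ fails at any world with one).

emptiness of R: ∀x ∀y ¬Rxy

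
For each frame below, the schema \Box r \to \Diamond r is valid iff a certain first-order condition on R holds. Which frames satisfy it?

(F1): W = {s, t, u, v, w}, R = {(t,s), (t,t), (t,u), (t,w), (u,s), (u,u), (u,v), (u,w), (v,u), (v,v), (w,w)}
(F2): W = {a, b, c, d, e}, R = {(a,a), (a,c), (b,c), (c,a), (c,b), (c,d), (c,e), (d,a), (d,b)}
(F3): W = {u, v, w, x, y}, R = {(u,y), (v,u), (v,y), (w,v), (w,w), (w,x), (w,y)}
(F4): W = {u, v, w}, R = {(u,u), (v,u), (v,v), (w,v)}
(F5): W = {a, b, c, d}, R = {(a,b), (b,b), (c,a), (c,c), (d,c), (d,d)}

Frame correspondent (Sahlqvist): \forall x \exists y Rxy — i.e. seriality.
(F1): fails — world s has no successor.
(F2): fails — world e has no successor.
(F3): fails — world x has no successor.
(F4): satisfies the condition.
(F5): satisfies the condition.

(F4), (F5)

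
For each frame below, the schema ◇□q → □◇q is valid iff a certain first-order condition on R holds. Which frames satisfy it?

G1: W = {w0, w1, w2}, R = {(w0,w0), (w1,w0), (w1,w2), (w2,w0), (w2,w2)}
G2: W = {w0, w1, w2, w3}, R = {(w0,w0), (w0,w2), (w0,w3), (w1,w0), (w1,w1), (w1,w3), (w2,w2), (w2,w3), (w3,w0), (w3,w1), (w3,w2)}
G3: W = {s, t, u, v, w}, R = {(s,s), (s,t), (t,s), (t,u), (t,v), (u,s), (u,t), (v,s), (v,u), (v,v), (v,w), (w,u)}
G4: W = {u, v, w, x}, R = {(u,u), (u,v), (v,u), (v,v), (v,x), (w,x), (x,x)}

This is the axiom for convergence; its first-order frame correspondent is ∀x ∀y ∀z (Rxy ∧ Rxz → ∃w (Ryw ∧ Rzw)).
G1: satisfies the condition.
G2: satisfies the condition.
G3: fails — Rvw and Rvu but w and u have no common successor.
G4: fails — Rvu and Rvx but u and x have no common successor.
Valid on: G1, G2.

G1, G2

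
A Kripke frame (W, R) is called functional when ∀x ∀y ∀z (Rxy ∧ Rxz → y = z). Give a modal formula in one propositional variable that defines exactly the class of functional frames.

◇p → □p

This is partial functionality; the standard corresponding axiom is CD: ◇p → □p.
Suppose ◇p→□p is valid. Take Rxy, Rxz and set V(p)={y}. Then ◇p at x, so □p at x, so p at z, i.e. z=y.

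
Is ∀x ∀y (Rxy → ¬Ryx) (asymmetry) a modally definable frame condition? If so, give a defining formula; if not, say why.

If a class were modally definable it would be closed under surjective bounded morphisms (Goldblatt–Thomason).
The 5-cycle (worlds a,b,c,d,e with a→b→c→d→e→a) is asymmetric. Mapping every world to a single reflexive point • is a surjective bounded morphism, and the reflexive point is not asymmetric (R•• but asymmetry requires ¬R••).
Hence asymmetry is not modally definable.

Not modally definable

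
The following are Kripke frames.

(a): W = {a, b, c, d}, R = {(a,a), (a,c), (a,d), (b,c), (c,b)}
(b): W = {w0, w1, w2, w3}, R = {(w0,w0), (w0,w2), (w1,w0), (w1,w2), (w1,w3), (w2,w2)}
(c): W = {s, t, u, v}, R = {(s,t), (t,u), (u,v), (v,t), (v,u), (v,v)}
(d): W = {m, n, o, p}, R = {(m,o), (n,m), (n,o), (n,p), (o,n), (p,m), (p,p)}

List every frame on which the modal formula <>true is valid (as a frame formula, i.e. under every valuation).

Frame correspondent (Sahlqvist): forall x exists y Rxy — i.e. seriality.
(a): fails — world d has no successor.
(b): fails — world w3 has no successor.
(c): holds.
(d): holds.
Valid on: (c), (d).

(c), (d)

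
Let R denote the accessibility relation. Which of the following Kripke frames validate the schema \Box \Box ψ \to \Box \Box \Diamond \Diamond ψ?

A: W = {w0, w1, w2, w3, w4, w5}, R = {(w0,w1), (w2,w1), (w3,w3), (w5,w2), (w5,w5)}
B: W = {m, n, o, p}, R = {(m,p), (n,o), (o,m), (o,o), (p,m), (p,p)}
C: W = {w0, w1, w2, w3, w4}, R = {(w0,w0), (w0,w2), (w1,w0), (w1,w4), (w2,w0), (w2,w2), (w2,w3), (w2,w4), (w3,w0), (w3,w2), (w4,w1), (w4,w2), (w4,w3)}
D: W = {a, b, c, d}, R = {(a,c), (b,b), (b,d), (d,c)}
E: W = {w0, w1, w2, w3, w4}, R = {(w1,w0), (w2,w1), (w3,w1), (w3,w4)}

B, C

The schema corresponds to a generalized confluence (Geach) condition: \forall x \forall z (x R^2 z \to \exists w (x R^2 w \wedge z R^2 w)).
A: fails — w5R²w1 but no w with w5R²w and w1R²w.
B: holds.
C: holds.
D: fails — bR²c but no w with bR²w and cR²w.
E: fails — w2R²w0 but no w with w2R²w and w0R²w.
Valid on: B, C.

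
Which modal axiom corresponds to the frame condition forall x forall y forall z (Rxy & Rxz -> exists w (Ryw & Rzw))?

This is convergence; the standard corresponding axiom is .2: ◇□r → □◇r.
Suppose ◇□r→□◇r is valid. Take Rxy, Rxz and set V(r)={w : Ryw}. Then □r at y so ◇□r at x, so □◇r at x, so ◇r at z, giving w with Rzw and Ryw.

◇□r → □◇r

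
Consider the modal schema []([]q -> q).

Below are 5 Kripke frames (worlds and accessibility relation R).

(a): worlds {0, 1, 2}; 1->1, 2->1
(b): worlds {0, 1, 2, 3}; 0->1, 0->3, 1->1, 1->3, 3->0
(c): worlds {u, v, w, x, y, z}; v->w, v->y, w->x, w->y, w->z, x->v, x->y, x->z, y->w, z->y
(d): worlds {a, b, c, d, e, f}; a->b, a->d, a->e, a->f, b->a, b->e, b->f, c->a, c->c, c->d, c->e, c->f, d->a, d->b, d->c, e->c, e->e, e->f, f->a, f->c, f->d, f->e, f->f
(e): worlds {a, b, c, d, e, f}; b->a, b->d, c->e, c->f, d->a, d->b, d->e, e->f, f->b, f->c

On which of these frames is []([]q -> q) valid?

(a)

This is the axiom for shift-reflexivity; its first-order frame correspondent is forall x forall y (Rxy -> Ryy).
(a): holds.
(b): fails — R03 but not R33.
(c): fails — Rwx but not Rxx.
(d): fails — Rcd but not Rdd.
(e): fails — Rcf but not Rff.
Valid on: (a).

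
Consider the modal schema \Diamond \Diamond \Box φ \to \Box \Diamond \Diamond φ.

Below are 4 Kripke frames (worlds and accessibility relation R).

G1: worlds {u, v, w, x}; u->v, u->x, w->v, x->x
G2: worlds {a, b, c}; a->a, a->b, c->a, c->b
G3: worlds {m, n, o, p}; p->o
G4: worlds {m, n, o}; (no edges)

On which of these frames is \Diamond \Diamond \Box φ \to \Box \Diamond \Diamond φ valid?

G3, G4

Frame correspondent (Sahlqvist): \forall x \forall y \forall z ((x R^2 y \wedge xRz) \to \exists w (yRw \wedge z R^2 w)) — i.e. a generalized confluence (Geach) condition.
G1: fails — uR²x, uRv but no t with xRt and vR²t.
G2: fails — aR²a, aRb but no w with aRw and bR²w.
G3: holds.
G4: holds.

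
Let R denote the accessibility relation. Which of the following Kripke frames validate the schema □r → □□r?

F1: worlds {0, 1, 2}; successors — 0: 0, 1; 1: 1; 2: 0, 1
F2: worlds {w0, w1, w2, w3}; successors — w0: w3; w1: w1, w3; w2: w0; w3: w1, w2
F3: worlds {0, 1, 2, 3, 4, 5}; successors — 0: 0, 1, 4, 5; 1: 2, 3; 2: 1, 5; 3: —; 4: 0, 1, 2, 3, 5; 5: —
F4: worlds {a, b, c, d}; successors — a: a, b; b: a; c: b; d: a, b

Frame correspondent (Sahlqvist): ∀x ∀y ∀z (Rxy ∧ Ryz → Rxz) — i.e. transitivity.
F1: ✓.
F2: fails — Rw3w1 and Rw1w3 but not Rw3w3.
F3: fails — R12 and R25 but not R15.
F4: fails — Rba and Rab but not Rbb.

F1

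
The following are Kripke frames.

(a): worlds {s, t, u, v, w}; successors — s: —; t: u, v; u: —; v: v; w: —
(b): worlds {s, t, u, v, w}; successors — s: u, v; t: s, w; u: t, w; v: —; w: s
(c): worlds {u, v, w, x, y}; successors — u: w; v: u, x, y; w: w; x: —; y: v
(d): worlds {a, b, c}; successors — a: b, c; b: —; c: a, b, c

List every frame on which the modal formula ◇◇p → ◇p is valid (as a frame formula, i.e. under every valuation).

(a)

Frame correspondent (Sahlqvist): ∀x ∀y (xR²y → ∃w (y = w ∧ xRw)) — i.e. a generalized confluence (Geach) condition.
(a): condition met.
(b): fails — sR²t but no w* with t=w* and sRw*.
(c): fails — vR²v but no t with v=t and vRt.
(d): fails — aR²a but no w with a=w and aRw.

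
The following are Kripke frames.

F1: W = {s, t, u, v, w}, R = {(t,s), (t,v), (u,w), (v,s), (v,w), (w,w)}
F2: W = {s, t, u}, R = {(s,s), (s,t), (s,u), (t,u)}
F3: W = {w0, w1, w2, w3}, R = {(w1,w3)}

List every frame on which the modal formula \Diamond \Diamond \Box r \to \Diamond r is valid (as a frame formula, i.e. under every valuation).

F3

Frame correspondent (Sahlqvist): \forall x \forall y (x R^2 y \to \exists w (yRw \wedge xRw)) — i.e. a generalized confluence (Geach) condition.
F1: fails — tR²s but no w* with sRw* and tRw*.
F2: fails — sR²u but no w with uRw and sRw.
F3: condition met.
Valid on: F3.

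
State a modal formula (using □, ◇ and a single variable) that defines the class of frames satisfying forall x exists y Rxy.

□s → ◇s

This is seriality; the standard corresponding axiom is D: □s → ◇s.
Suppose □s→◇s is valid. At any x set V(s)=W. Then □s at x, so ◇s at x, so x has a successor.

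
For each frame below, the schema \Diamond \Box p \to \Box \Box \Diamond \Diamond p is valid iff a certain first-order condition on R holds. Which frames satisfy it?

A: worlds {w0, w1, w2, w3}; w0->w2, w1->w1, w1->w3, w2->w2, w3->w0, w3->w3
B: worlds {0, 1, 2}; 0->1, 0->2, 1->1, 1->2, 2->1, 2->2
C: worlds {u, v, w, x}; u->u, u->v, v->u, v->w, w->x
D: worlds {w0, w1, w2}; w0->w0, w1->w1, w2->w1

Frame correspondent (Sahlqvist): \forall x \forall y \forall z ((xRy \wedge x R^2 z) \to \exists w (yRw \wedge z R^2 w)) — i.e. a generalized confluence (Geach) condition.
A: fails — w1Rw1, w1R²w0 but no w with w1Rw and w0R²w.
B: condition met.
C: fails — uRu, uR²w but no t with uRt and wR²t.
D: condition met.
Valid on: B, D.

B, D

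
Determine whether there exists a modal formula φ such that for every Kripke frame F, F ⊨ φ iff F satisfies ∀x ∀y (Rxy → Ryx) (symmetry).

The condition is symmetry. A defining modal formula is p → □◇p.
Suppose p→□◇p is valid. Take Rxy and set V(p)={x}. Then p at x, so □◇p at x, so ◇p at y, so some z with Ryz has p; z=x, i.e. Ryx.

Yes, by p → □◇p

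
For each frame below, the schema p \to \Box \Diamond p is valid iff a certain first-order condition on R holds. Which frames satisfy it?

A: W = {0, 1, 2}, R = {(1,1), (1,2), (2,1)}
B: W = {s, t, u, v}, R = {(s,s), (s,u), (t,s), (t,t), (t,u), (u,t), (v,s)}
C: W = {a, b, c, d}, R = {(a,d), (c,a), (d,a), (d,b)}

A

Frame correspondent (Sahlqvist): \forall x \forall y (Rxy \to Ryx) — i.e. symmetry.
A: condition met.
B: fails — Rts but not Rst.
C: fails — Rdb but not Rbd.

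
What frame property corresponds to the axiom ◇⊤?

seriality: ∀x ∃y Rxy

◇⊤ holds at w iff w has a successor, so frame-validity of ◇⊤ is exactly seriality. Equivalently via □p → ◇p:
Suppose □p→◇p is valid. At any x set V(p)=W. Then □p at x, so ◇p at x, so x has a successor.
Conversely, any frame satisfying ∀x ∃y Rxy validates the schema.
Frame condition: ∀x ∃y Rxy.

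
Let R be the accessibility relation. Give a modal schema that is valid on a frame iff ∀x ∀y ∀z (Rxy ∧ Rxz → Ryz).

A defining formula is ◇q → □◇q (the 5 axiom).
Suppose ◇q→□◇q is valid. Take Rxy, Rxz and set V(q)={y}. Then ◇q at x, so □◇q at x, so ◇q at z, so some w with Rzw has q; w=y, i.e. Rzy. By symmetry of the argument, Ryz.

◇q → □◇q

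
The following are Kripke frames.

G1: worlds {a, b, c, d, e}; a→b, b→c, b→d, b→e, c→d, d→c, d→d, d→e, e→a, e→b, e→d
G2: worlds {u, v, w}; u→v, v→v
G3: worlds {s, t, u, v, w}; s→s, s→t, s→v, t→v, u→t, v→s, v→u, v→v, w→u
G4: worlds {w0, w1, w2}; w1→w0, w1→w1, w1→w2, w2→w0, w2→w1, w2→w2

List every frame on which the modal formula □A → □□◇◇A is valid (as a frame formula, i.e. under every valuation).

Frame correspondent (Sahlqvist): ∀x ∀z (xR²z → ∃w (xRw ∧ zR²w)) — i.e. a generalized confluence (Geach) condition.
G1: fails — aR²c but no w with aRw and cR²w.
G2: holds.
G3: holds.
G4: fails — w1R²w0 but no w with w1Rw and w0R²w.

G2, G3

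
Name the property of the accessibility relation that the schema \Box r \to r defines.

Suppose □r→r is valid. At any x set V(r)={w : Rxw}. Then □r holds at x, so r holds at x, i.e. Rxx.

reflexivity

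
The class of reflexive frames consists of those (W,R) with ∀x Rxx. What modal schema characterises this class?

□q → q

The condition is reflexivity. The T schema □q → q defines it.
Suppose □q→q is valid. At any x set V(q)={w : Rxw}. Then □q holds at x, so q holds at x, i.e. Rxx.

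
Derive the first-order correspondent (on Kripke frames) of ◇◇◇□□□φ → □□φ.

∀x ∀y ∀z ((xR³y ∧ xR²z) → ∃w (yR³w ∧ z = w))

This is a Sahlqvist (Geach-type) schema ◇^3□^3φ → □^2◇^0φ.
Minimal-valuation argument: fix x; take any y with xR^3y and any z with xR^2z. Set V(φ) to the set of worlds R-reachable from y in exactly 3 steps. Then □^3φ holds at y, so the antecedent holds at x; validity forces ◇^0φ at z, giving a w with zR^0w and yR^3w.
First-order correspondent: ∀x ∀y ∀z ((xR³y ∧ xR²z) → ∃w (yR³w ∧ z = w)).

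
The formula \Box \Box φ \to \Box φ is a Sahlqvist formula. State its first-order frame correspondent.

Density

This is the C4 axiom.
It corresponds to density: \forall x \forall y (Rxy \to \exists z (Rxz \wedge Rzy)).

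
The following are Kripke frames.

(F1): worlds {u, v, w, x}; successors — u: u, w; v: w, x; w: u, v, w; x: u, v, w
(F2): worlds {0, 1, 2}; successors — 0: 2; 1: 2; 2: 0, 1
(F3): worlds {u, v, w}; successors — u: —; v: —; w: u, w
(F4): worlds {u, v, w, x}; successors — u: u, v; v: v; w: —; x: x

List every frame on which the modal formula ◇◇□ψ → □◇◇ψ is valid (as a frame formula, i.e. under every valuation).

(F1), (F2), (F4)

The schema corresponds to a generalized confluence (Geach) condition: ∀x ∀y ∀z ((xR²y ∧ xRz) → ∃w (yRw ∧ zR²w)).
(F1): holds.
(F2): holds.
(F3): fails — wR²u, wRu but no t with uRt and uR²t.
(F4): holds.
Valid on: (F1), (F2), (F4).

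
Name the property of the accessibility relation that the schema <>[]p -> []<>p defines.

Suppose ◇□p→□◇p is valid. Take Rxy, Rxz and set V(p)={w : Ryw}. Then □p at y so ◇□p at x, so □◇p at x, so ◇p at z, giving w with Rzw and Ryw.
Conversely, on a frame with convergence the schema holds at every world under every valuation.
Frame condition: forall x forall y forall z (Rxy & Rxz -> exists w (Ryw & Rzw)).

convergence: forall x forall y forall z (Rxy & Rxz -> exists w (Ryw & Rzw))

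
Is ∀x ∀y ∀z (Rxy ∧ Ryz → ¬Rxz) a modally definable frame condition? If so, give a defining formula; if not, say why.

No — not modally definable

Any modally definable frame class is closed under surjective bounded morphisms.
The 7-cycle (worlds a,b,c,d,e,f,g with a→b→c→d→e→f→g→a) is intransitive. Mapping every world to a single reflexive point • is a surjective bounded morphism; the reflexive point is not intransitive (R••∧R•• but R••).
Hence intransitivity is not modally definable.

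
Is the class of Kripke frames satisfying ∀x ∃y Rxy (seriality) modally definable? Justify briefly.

Yes, by □q → ◇q

The condition is seriality. A defining modal formula is □q → ◇q.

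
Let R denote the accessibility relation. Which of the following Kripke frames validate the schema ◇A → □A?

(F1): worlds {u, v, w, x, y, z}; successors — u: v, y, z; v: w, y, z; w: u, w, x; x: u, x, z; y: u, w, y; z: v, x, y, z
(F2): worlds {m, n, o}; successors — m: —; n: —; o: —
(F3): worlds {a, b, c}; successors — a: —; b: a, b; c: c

(F2)

The schema corresponds to partial functionality: ∀x ∀y ∀z (Rxy ∧ Rxz → y = z).
(F1): fails — u sees both v and y.
(F2): ✓.
(F3): fails — b sees both a and b.
Valid on: (F2).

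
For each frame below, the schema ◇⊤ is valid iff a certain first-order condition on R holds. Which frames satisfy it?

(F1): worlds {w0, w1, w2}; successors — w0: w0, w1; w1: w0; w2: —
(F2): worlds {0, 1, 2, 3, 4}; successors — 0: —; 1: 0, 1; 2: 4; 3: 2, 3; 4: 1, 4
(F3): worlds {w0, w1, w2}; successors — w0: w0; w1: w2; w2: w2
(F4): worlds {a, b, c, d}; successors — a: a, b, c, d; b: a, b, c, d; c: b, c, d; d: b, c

This is the axiom for seriality; its first-order frame correspondent is ∀x ∃y Rxy.
(F1): fails — world w2 has no successor.
(F2): fails — world 0 has no successor.
(F3): ✓.
(F4): ✓.

(F3), (F4)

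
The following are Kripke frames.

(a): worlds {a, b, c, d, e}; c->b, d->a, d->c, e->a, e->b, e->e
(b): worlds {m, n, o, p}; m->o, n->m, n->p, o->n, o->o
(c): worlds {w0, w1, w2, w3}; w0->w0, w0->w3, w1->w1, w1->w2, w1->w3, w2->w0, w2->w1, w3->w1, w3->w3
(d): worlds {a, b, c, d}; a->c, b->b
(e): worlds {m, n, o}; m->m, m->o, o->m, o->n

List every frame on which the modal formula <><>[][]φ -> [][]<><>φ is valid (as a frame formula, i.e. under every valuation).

(c), (d)

Frame correspondent (Sahlqvist): forall x forall y forall z ((x R^2 y & x R^2 z) -> exists w (y R^2 w & z R^2 w)) — i.e. a generalized confluence (Geach) condition.
(a): fails — dR²b, dR²b but no w with bR²w and bR²w.
(b): fails — oR²m, oR²p but no w with mR²w and pR²w.
(c): holds.
(d): holds.
(e): fails — mR²m, mR²n but no w with mR²w and nR²w.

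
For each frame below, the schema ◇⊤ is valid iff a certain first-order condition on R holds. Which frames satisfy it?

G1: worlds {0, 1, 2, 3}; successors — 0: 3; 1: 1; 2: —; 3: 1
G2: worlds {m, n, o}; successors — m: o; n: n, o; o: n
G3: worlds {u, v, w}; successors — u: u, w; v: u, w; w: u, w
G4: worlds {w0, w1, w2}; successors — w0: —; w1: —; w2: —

G2, G3

The schema corresponds to seriality: ∀x ∃y Rxy.
G1: fails — world 2 has no successor.
G2: satisfies the condition.
G3: satisfies the condition.
G4: fails — world w0 has no successor.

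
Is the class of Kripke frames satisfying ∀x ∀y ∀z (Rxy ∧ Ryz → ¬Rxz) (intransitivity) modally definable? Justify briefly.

Not definable by any modal formula

Any modally definable frame class is closed under surjective bounded morphisms.
The 7-cycle (worlds a,b,c,d,e,f,g with a→b→c→d→e→f→g→a) is intransitive. Mapping every world to a single reflexive point • is a surjective bounded morphism; the reflexive point is not intransitive (R••∧R•• but R••).
Hence intransitivity is not modally definable.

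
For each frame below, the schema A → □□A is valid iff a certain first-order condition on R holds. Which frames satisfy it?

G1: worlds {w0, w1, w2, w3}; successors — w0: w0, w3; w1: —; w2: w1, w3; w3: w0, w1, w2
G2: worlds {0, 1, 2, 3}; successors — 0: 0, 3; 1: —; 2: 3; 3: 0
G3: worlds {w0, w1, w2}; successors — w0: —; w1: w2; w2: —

This is the axiom for a generalized confluence (Geach) condition; its first-order frame correspondent is ∀x ∀z (xR²z → ∃w (x = w ∧ z = w)).
G1: fails — w0R²w1 but w0 ≠ w1.
G2: fails — 0R²3 but 0 ≠ 3.
G3: satisfies the condition.
Valid on: G3.

G3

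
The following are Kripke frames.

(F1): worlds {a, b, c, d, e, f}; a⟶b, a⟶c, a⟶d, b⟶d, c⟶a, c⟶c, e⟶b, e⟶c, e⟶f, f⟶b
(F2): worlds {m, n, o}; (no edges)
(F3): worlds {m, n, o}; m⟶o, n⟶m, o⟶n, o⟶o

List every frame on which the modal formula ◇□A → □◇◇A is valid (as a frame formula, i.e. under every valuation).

(F2)

Frame correspondent (Sahlqvist): ∀x ∀y ∀z ((xRy ∧ xRz) → ∃w (yRw ∧ zR²w)) — i.e. a generalized confluence (Geach) condition.
(F1): fails — aRb, aRb but no w with bRw and bR²w.
(F2): holds.
(F3): fails — oRn, oRn but no w with nRw and nR²w.
Valid on: (F2).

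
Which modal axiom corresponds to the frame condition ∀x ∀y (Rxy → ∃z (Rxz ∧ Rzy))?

□□q → □q

The condition is density. The C4 schema □□q → □q defines it.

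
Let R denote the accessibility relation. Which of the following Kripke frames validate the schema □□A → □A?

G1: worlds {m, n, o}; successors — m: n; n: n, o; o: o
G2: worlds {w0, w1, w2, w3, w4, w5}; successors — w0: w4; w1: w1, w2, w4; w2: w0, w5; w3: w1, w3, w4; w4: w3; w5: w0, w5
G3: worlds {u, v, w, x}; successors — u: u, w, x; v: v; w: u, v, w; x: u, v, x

G1, G3

Frame correspondent (Sahlqvist): ∀x ∀y (Rxy → ∃z (Rxz ∧ Rzy)) — i.e. density.
G1: condition met.
G2: fails — Rw0w4 but no z with Rw0z and Rzw4.
G3: condition met.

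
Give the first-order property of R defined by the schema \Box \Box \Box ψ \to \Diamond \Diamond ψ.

\forall x \exists w (x R^3 w \wedge x R^2 w)

This is a Sahlqvist (Geach-type) schema ◇^0□^3ψ → □^0◇^2ψ.
First-order correspondent: \forall x \exists w (x R^3 w \wedge x R^2 w).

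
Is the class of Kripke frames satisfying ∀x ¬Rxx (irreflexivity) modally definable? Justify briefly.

No — not modally definable

Modal frame validity is preserved under surjective bounded morphisms.
The 5-cycle (worlds a,b,c,d,e with a→b→c→d→e→a) is irreflexive, and the map sending every world to a single reflexive point • is a surjective bounded morphism (forth: every edge maps to (•,•); back: every world has a successor). So any modal formula valid on the 5-cycle is also valid on the reflexive point, which is not irreflexive.
Hence irreflexivity is not modally definable.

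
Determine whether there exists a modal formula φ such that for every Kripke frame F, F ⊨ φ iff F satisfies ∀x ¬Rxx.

No

Modal frame validity is preserved under surjective bounded morphisms.
The 5-cycle (worlds w0,w1,w2,w3,w4 with w0→w1→w2→w3→w4→w0) is irreflexive, and the map sending every world to a single reflexive point • is a surjective bounded morphism (forth: every edge maps to (•,•); back: every world has a successor). So any modal formula valid on the 5-cycle is also valid on the reflexive point, which is not irreflexive.
Hence irreflexivity is not modally definable.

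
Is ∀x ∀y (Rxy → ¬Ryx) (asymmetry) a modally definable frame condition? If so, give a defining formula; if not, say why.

Any modally definable frame class is closed under surjective bounded morphisms.
The 4-cycle (worlds 0,1,2,3 with 0→1→2→3→0) is asymmetric. Mapping every world to a single reflexive point • is a surjective bounded morphism, and the reflexive point is not asymmetric (R•• but asymmetry requires ¬R••).
So the class is not modally definable.

Not definable by any modal formula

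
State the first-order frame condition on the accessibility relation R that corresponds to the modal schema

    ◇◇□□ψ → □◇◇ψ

∀x ∀y ∀z ((xR²y ∧ xRz) → ∃w (yR²w ∧ zR²w))

This is a Sahlqvist (Geach-type) schema ◇^2□^2ψ → □^1◇^2ψ.
Minimal-valuation argument: fix x; take any y with xR^2y and any z with xR^1z. Set V(ψ) to the set of worlds R-reachable from y in exactly 2 steps. Then □^2ψ holds at y, so the antecedent holds at x; validity forces ◇^2ψ at z, giving a w with zR^2w and yR^2w.
First-order correspondent: ∀x ∀y ∀z ((xR²y ∧ xRz) → ∃w (yR²w ∧ zR²w)).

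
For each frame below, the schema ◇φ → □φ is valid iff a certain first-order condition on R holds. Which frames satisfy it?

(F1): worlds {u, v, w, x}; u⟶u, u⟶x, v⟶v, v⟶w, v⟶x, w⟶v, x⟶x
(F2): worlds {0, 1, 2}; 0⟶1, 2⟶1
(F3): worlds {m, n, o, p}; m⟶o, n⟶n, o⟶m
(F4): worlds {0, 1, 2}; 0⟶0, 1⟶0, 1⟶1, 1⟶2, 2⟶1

Frame correspondent (Sahlqvist): ∀x ∀y ∀z (Rxy ∧ Rxz → y = z) — i.e. partial functionality.
(F1): fails — u sees both u and x.
(F2): ✓.
(F3): ✓.
(F4): fails — 1 sees both 0 and 1.

(F2), (F3)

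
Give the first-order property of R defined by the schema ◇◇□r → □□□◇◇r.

∀x ∀y ∀z ((xR²y ∧ xR³z) → ∃w (yRw ∧ zR²w))

This is a Sahlqvist (Geach-type) schema ◇^2□^1r → □^3◇^2r.
First-order correspondent: ∀x ∀y ∀z ((xR²y ∧ xR³z) → ∃w (yRw ∧ zR²w)).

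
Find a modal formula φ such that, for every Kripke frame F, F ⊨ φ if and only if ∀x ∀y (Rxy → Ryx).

This is symmetry; the standard corresponding axiom is B: s → □◇s.

s → □◇s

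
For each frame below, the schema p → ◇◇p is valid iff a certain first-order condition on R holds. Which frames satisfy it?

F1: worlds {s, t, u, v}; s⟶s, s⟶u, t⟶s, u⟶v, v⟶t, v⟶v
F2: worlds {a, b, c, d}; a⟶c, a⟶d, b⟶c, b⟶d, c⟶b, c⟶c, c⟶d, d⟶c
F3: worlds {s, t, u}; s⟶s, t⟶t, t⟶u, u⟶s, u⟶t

The schema corresponds to a generalized confluence (Geach) condition: ∀x ∃w (x = w ∧ xR²w).
F1: fails — at t but no w with t=w and tR²w.
F2: fails — at a but no w with a=w and aR²w.
F3: holds.

F3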